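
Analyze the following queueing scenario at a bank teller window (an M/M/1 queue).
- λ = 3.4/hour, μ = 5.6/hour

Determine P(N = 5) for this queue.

ρ = λ/μ = 3.4/5.6 = 0.60714
P(n) = (1-ρ)ρⁿ
P(5) = (1-0.60714) × 0.60714^5
P(5) = 0.3929 × 0.08250
P(5) = 0.03241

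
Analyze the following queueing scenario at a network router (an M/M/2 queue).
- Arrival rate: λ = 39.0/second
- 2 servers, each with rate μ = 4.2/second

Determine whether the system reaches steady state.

Stability requires ρ = λ/(cμ) < 1
ρ = 39.0/(2 × 4.2) = 39.0/8.40 = 4.6429
Since 4.6429 ≥ 1, the system is UNSTABLE.
Need c > λ/μ = 39.0/4.2 = 9.29.
Minimum servers needed: c = 10.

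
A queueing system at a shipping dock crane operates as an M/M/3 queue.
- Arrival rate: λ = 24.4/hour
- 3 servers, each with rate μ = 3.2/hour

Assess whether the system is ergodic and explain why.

Stability requires ρ = λ/(cμ) < 1
ρ = 24.4/(3 × 3.2) = 24.4/9.60 = 2.5417
Since 2.5417 ≥ 1, the system is UNSTABLE.
Need c > λ/μ = 24.4/3.2 = 7.62.
Minimum servers needed: c = 8.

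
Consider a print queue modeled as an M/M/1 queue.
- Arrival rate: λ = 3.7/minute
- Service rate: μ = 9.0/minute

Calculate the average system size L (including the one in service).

ρ = λ/μ = 3.7/9.0 = 0.4111
For M/M/1: L = λ/(μ-λ)
L = 3.7/(9.0-3.7) = 3.7/5.30
L = 0.6981 jobs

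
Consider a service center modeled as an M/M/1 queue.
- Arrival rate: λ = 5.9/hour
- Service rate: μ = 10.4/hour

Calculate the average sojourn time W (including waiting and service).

First, compute utilization: ρ = λ/μ = 5.9/10.4 = 0.5673
For M/M/1: W = 1/(μ-λ)
W = 1/(10.4-5.9) = 1/4.50
W = 0.2222 hours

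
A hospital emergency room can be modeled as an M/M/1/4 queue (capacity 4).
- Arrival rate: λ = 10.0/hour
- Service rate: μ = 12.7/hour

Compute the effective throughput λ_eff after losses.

ρ = λ/μ = 10.0/12.7 = 0.7874
P₀ = (1-ρ)/(1-ρ^(K+1)) = (1-0.7874)/(1-0.7874^5) = 0.2126/0.6973 = 0.3049
P_K = P₀×ρ^K = 0.3049 × 0.7874^4 = 0.3049 × 0.3844 = 0.1172
λ_eff = λ(1-P_K) = 10.0 × (1 - 0.1172) = 10.0 × 0.8828 = 8.8280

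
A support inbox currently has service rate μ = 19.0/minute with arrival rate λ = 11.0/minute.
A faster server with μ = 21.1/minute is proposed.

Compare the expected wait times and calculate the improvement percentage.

System 1: ρ₁ = 11.0/19.0 = 0.5789, W₁ = 1/(19.0-11.0) = 0.1250
System 2: ρ₂ = 11.0/21.1 = 0.5213, W₂ = 1/(21.1-11.0) = 0.09901
Improvement: (W₁-W₂)/W₁ = (0.1250-0.09901)/0.1250 = 20.79%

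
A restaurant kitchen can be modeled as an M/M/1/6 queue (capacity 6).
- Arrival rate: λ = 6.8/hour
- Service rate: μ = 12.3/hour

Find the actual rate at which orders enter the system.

ρ = λ/μ = 6.8/12.3 = 0.55285
P₀ = (1-ρ)/(1-ρ^(K+1)) = (1-0.55285)/(1-0.55285^7) = 0.44715/0.98421 = 0.4543
P_K = P₀×ρ^K = 0.4543 × 0.55285^6 = 0.4543 × 0.02855 = 0.01297
λ_eff = λ(1-P_K) = 6.8 × (1 - 0.01297) = 6.8 × 0.98703 = 6.7118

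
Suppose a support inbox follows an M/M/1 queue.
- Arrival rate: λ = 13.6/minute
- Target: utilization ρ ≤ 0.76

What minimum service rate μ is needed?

ρ = λ/μ, so μ = λ/ρ
μ ≥ 13.6/0.76 = 17.8947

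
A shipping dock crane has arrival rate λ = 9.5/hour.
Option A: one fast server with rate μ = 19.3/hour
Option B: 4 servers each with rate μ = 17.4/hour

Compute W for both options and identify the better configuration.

Option A: single server μ = 19.3 (M/M/1)
  ρ_A = 9.5/19.3 = 0.4922
  W_A = 1/(μ-λ) = 1/(19.3-9.5) = 1/9.80 = 0.1020

Option B: 4 servers μ = 17.4 (M/M/4)
  ρ_B = λ/(cμ) = 9.5/(4×17.4) = 0.1365
  Offered load a = λ/μ = cρ = 9.5/17.4 = 0.5460
  P₀ = [ Σₙ₌₀^3 aⁿ/n! + a^4/(4!(1-ρ)) ]⁻¹
  Σ = a^0/0! + a^1/1! + a^2/2! + a^3/3! = 1.0000 + 0.5460 + 0.1490 + 0.02713 = 1.7221
  a^4/(4!(1-ρ)) = 0.08886/(24 × 0.8635) = 0.004288
  P₀ = 1/(1.7221 + 0.004288) = 0.5792
  Lq = P₀·a^4·ρ / (4!(1-ρ)²) = 0.5792 × 0.08886 × 0.1365 / (24 × 0.7456) = 0.0003926
  Wq_B = Lq/λ = 0.00039257/9.5 = 0.00004132
  W_B = Wq_B + 1/μ = 0.00004132 + 0.05747 = 0.05751

Since W_B = 0.05751 < W_A = 0.1020, Option B (multiple servers) has the shorter time in system.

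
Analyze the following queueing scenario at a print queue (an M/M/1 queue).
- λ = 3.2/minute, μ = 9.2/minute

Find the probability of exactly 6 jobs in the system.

ρ = λ/μ = 3.2/9.2 = 0.34783
P(n) = (1-ρ)ρⁿ
P(6) = (1-0.34783) × 0.34783^6
P(6) = 0.6522 × 0.001771
P(6) = 0.001155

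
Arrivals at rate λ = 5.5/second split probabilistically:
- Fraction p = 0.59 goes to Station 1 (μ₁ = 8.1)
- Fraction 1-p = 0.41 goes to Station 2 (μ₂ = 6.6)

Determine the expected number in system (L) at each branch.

Effective rates: λ₁ = 5.5×0.59 = 3.245, λ₂ = 5.5×0.41 = 2.255
Station 1: ρ₁ = 3.245/8.1 = 0.40062, L₁ = ρ₁/(1-ρ₁) = 0.40062/(1-0.40062) = 0.6684
Station 2: ρ₂ = 2.255/6.6 = 0.34167, L₂ = ρ₂/(1-ρ₂) = 0.34167/(1-0.34167) = 0.5190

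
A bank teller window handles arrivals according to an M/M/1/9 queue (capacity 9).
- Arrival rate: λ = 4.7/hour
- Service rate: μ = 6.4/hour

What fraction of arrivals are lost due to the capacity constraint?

ρ = λ/μ = 4.7/6.4 = 0.73438
P₀ = (1-ρ)/(1-ρ^(K+1)) = (1-0.73438)/(1-0.73438^10) = 0.2656/0.9544 = 0.2783
P_K = P₀×ρ^K = 0.2783 × 0.73438^9 = 0.2783 × 0.06213 = 0.01729
Blocking probability = 1.73%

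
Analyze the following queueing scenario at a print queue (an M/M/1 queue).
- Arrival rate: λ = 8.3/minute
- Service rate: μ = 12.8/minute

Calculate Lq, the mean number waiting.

ρ = λ/μ = 8.3/12.8 = 0.6484
For M/M/1: Lq = λ²/(μ(μ-λ))
Lq = 68.89/(12.8 × 4.50)
Lq = 1.1960 jobs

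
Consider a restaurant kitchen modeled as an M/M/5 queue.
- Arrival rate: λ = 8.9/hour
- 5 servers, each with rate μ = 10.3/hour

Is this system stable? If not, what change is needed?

Stability requires ρ = λ/(cμ) < 1
ρ = 8.9/(5 × 10.3) = 8.9/51.50 = 0.1728
Since 0.1728 < 1, the system is STABLE.
The servers are busy 17.28% of the time.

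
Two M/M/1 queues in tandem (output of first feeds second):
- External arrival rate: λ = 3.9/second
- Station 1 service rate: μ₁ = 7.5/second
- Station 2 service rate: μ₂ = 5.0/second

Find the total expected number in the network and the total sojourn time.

By Jackson's theorem, each station behaves as independent M/M/1.
Station 1: ρ₁ = 3.9/7.5 = 0.5200, L₁ = ρ₁/(1-ρ₁) = λ/(μ₁-λ) = 3.9/3.60 = 1.0833
Station 2: ρ₂ = 3.9/5.0 = 0.7800, L₂ = ρ₂/(1-ρ₂) = λ/(μ₂-λ) = 3.9/1.10 = 3.5455
Total: L = L₁ + L₂ = 1.0833 + 3.5455 = 4.6288
W = L/λ = 4.6288/3.9 = 1.1869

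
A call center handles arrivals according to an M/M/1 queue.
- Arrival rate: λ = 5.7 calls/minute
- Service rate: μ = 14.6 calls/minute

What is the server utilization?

Server utilization: ρ = λ/μ
ρ = 5.7/14.6 = 0.3904
The server is busy 39.04% of the time.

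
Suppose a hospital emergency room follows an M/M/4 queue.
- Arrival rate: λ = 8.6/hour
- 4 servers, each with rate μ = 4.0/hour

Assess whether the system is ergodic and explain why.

Stability requires ρ = λ/(cμ) < 1
ρ = 8.6/(4 × 4.0) = 8.6/16.00 = 0.5375
Since 0.5375 < 1, the system is STABLE.
The servers are busy 53.75% of the time.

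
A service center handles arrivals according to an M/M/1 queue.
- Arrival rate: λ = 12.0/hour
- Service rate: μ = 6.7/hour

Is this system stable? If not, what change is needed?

Stability requires ρ = λ/(cμ) < 1
ρ = 12.0/(1 × 6.7) = 12.0/6.70 = 1.7910
Since 1.7910 ≥ 1, the system is UNSTABLE.
Queue grows without bound. Need μ > λ = 12.0.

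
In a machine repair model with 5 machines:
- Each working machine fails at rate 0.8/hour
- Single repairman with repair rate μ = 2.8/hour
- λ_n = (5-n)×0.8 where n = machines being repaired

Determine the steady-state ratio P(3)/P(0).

P(3)/P(0) = ∏_{i=0}^{3-1} λ_i/μ_{i+1}
= (5-0)×0.8/2.8 × (5-1)×0.8/2.8 × (5-2)×0.8/2.8
= 1.3994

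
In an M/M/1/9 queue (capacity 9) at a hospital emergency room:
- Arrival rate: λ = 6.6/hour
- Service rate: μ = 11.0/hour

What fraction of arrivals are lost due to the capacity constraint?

ρ = λ/μ = 6.6/11.0 = 0.6000
P₀ = (1-ρ)/(1-ρ^(K+1)) = (1-0.6000)/(1-0.6000^10) = 0.4000/0.9940 = 0.4024
P_K = P₀×ρ^K = 0.4024 × 0.6000^9 = 0.4024 × 0.01008 = 0.004056
Blocking probability = 0.41%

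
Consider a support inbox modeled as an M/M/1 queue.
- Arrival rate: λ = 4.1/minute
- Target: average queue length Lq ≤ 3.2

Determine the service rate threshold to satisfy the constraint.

For M/M/1: Lq = λ²/(μ(μ-λ))
Need Lq ≤ 3.2, i.e. μ(μ-λ) ≥ λ²/3.2
μ² - 4.1μ - 16.81/3.2 ≥ 0  →  μ² - 4.1μ - 5.25312 ≥ 0
Quadratic formula (positive root): μ = [λ + √(λ² + 4×5.25312)]/2
Discriminant: 16.81 + 4×5.25312 = 37.8225, √37.8225 = 6.1500
μ ≥ (4.1 + 6.1500)/2 = 5.1250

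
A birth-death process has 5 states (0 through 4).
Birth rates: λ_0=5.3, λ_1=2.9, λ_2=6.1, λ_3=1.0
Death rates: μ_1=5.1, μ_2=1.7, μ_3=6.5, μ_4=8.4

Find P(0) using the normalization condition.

Ratios P(n)/P(0) = (λ₀···λₙ₋₁)/(μ₁···μₙ):
P(1)/P(0) = (5.3)/(5.1) = 1.03922
P(2)/P(0) = (5.3×2.9)/(5.1×1.7) = 1.77278
P(3)/P(0) = (5.3×2.9×6.1)/(5.1×1.7×6.5) = 1.66369
P(4)/P(0) = (5.3×2.9×6.1×1.0)/(5.1×1.7×6.5×8.4) = 0.198058

Normalization: ∑ P(n) = 1
P(0) × (1.00000 + 1.03922 + 1.77278 + 1.66369 + 0.198058) = 1
P(0) × 5.6737 = 1
P(0) = 1/5.6737 = 0.1763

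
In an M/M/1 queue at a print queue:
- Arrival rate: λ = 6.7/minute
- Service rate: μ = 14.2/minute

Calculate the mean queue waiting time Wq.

First, compute utilization: ρ = λ/μ = 6.7/14.2 = 0.4718
For M/M/1: Wq = λ/(μ(μ-λ))
Wq = 6.7/(14.2 × (14.2-6.7))
Wq = 6.7/(14.2 × 7.50)
Wq = 0.06291 minutes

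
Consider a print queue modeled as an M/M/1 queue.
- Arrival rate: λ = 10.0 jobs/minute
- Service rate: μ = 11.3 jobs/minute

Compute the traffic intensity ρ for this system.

Server utilization: ρ = λ/μ
ρ = 10.0/11.3 = 0.8850
The server is busy 88.50% of the time.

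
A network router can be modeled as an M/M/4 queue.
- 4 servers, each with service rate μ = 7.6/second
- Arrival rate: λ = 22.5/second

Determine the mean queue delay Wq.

Traffic intensity: ρ = λ/(cμ) = 22.5/(4×7.6) = 0.7401
Since ρ = 0.7401 < 1, system is stable.
Offered load a = λ/μ = cρ = 22.5/7.6 = 2.9605
P₀ = [ Σₙ₌₀^3 aⁿ/n! + a^4/(4!(1-ρ)) ]⁻¹
Σ = a^0/0! + a^1/1! + a^2/2! + a^3/3! = 1.0000 + 2.9605 + 4.3824 + 4.3247 = 12.6676
a^4/(4!(1-ρ)) = 76.8202/(24 × 0.259868) = 12.3172
P₀ = 1/(12.6676 + 12.3172) = 0.04002
Lq = P₀·a^4·ρ / (4!(1-ρ)²) = 0.040024 × 76.8202 × 0.74013 / (24 × 0.067532) = 1.4041
Wq = Lq/λ = 1.4041/22.5 = 0.06240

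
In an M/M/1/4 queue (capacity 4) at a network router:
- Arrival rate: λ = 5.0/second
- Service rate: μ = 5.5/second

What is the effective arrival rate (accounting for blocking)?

ρ = λ/μ = 5.0/5.5 = 0.9091
P₀ = (1-ρ)/(1-ρ^(K+1)) = (1-0.9091)/(1-0.9091^5) = 0.09090/0.3790 = 0.2398
P_K = P₀×ρ^K = 0.2398 × 0.9091^4 = 0.2398 × 0.6830 = 0.1638
λ_eff = λ(1-P_K) = 5.0 × (1 - 0.1638) = 5.0 × 0.8362 = 4.1810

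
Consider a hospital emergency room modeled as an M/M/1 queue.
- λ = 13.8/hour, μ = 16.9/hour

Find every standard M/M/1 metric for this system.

Step 1: ρ = λ/μ = 13.8/16.9 = 0.8166
Step 2: L = λ/(μ-λ) = 13.8/3.10 = 4.4516
Step 3: Lq = λ²/(μ(μ-λ)) = 190.44/(16.9×3.10) = 3.6350
Step 4: W = 1/(μ-λ) = 1/3.10 = 0.32258
Step 5: Wq = λ/(μ(μ-λ)) = 13.8/(16.9×3.10) = 0.2634
Step 6: P(0) = 1-ρ = 0.1834
Verify: L = λW = 13.8×0.32258 = 4.4516 ✔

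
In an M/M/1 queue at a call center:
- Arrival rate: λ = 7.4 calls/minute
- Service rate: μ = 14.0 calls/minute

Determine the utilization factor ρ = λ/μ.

Server utilization: ρ = λ/μ
ρ = 7.4/14.0 = 0.5286
The server is busy 52.86% of the time.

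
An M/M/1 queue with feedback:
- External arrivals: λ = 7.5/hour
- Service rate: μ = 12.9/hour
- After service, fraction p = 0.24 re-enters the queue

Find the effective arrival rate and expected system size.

Effective arrival rate: λ_eff = λ/(1-p) = 7.5/(1-0.24) = 7.5/0.76 = 9.86842
ρ = λ_eff/μ = 9.86842/12.9 = 0.764994
L = ρ/(1-ρ) = 0.764994/(1-0.764994) = 3.2552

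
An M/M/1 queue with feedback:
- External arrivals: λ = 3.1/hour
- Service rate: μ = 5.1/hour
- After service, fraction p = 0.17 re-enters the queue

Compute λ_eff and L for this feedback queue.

Effective arrival rate: λ_eff = λ/(1-p) = 3.1/(1-0.17) = 3.1/0.83 = 3.73494
ρ = λ_eff/μ = 3.73494/5.1 = 0.73234
L = ρ/(1-ρ) = 0.73234/(1-0.73234) = 2.7361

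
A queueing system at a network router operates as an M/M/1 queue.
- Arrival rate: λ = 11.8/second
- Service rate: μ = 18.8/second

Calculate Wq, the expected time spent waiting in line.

First, compute utilization: ρ = λ/μ = 11.8/18.8 = 0.6277
For M/M/1: Wq = λ/(μ(μ-λ))
Wq = 11.8/(18.8 × (18.8-11.8))
Wq = 11.8/(18.8 × 7.00)
Wq = 0.08967 seconds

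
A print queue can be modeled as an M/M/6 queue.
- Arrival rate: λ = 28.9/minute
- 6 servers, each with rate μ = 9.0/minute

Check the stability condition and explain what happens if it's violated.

Stability requires ρ = λ/(cμ) < 1
ρ = 28.9/(6 × 9.0) = 28.9/54.00 = 0.5352
Since 0.5352 < 1, the system is STABLE.
The servers are busy 53.52% of the time.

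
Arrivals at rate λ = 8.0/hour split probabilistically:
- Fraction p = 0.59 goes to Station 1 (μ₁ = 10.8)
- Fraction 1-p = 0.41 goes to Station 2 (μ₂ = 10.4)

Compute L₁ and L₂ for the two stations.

Effective rates: λ₁ = 8.0×0.59 = 4.72, λ₂ = 8.0×0.41 = 3.28
Station 1: ρ₁ = 4.72/10.8 = 0.43704, L₁ = ρ₁/(1-ρ₁) = 0.43704/(1-0.43704) = 0.7763
Station 2: ρ₂ = 3.28/10.4 = 0.3154, L₂ = ρ₂/(1-ρ₂) = 0.3154/(1-0.3154) = 0.4607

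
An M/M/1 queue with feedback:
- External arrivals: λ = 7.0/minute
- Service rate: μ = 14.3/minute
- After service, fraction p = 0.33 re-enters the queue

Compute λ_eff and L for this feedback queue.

Effective arrival rate: λ_eff = λ/(1-p) = 7.0/(1-0.33) = 7.0/0.67 = 10.44776
ρ = λ_eff/μ = 10.44776/14.3 = 0.73061
L = ρ/(1-ρ) = 0.73061/(1-0.73061) = 2.7121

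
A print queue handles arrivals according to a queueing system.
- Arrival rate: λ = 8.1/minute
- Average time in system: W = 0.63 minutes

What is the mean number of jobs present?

Little's Law: L = λW
L = 8.1 × 0.63 = 5.1030 jobs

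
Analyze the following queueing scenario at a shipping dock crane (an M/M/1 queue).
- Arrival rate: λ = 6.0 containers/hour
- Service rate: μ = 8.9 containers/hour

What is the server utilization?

Server utilization: ρ = λ/μ
ρ = 6.0/8.9 = 0.6742
The server is busy 67.42% of the time.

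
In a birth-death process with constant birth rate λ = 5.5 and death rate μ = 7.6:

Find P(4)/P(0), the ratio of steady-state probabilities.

For constant rates: P(n)/P(0) = (λ/μ)^n
P(4)/P(0) = (5.5/7.6)^4 = 0.7237^4 = 0.2743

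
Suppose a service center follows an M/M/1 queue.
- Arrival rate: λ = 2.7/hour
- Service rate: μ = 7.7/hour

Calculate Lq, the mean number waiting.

ρ = λ/μ = 2.7/7.7 = 0.3506
For M/M/1: Lq = λ²/(μ(μ-λ))
Lq = 7.29/(7.7 × 5.00)
Lq = 0.1894 customers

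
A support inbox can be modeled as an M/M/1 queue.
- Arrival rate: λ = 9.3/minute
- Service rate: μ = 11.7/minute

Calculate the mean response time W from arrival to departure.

First, compute utilization: ρ = λ/μ = 9.3/11.7 = 0.7949
For M/M/1: W = 1/(μ-λ)
W = 1/(11.7-9.3) = 1/2.40
W = 0.4167 minutes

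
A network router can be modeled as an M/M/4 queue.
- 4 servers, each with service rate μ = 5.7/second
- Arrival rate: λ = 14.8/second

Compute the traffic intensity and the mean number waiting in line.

Traffic intensity: ρ = λ/(cμ) = 14.8/(4×5.7) = 0.6491
Since ρ = 0.6491 < 1, system is stable.
Offered load a = λ/μ = cρ = 14.8/5.7 = 2.5965
P₀ = [ Σₙ₌₀^3 aⁿ/n! + a^4/(4!(1-ρ)) ]⁻¹
Σ = a^0/0! + a^1/1! + a^2/2! + a^3/3! = 1.0000 + 2.5965 + 3.3709 + 2.9175 = 9.8849
a^4/(4!(1-ρ)) = 45.4514/(24 × 0.350877) = 5.3974
P₀ = 1/(9.8849 + 5.3974) = 0.06544
Lq = P₀·a^4·ρ / (4!(1-ρ)²) = 0.065436 × 45.4514 × 0.64912 / (24 × 0.12311) = 0.6534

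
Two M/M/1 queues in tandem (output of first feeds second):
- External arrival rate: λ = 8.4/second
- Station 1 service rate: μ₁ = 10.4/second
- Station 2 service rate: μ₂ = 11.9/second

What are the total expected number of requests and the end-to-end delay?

By Jackson's theorem, each station behaves as independent M/M/1.
Station 1: ρ₁ = 8.4/10.4 = 0.8077, L₁ = ρ₁/(1-ρ₁) = λ/(μ₁-λ) = 8.4/2.00 = 4.2000
Station 2: ρ₂ = 8.4/11.9 = 0.7059, L₂ = ρ₂/(1-ρ₂) = λ/(μ₂-λ) = 8.4/3.50 = 2.4000
Total: L = L₁ + L₂ = 4.2000 + 2.4000 = 6.6000
W = L/λ = 6.6000/8.4 = 0.7857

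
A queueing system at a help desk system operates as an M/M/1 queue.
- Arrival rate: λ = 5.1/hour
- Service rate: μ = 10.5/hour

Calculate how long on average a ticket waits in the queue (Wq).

First, compute utilization: ρ = λ/μ = 5.1/10.5 = 0.4857
For M/M/1: Wq = λ/(μ(μ-λ))
Wq = 5.1/(10.5 × (10.5-5.1))
Wq = 5.1/(10.5 × 5.40)
Wq = 0.08995 hours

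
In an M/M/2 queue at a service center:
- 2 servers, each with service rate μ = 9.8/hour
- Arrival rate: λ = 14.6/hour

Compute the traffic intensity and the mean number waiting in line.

Traffic intensity: ρ = λ/(cμ) = 14.6/(2×9.8) = 0.7449
Since ρ = 0.7449 < 1, system is stable.
Offered load a = λ/μ = cρ = 14.6/9.8 = 1.4898
P₀ = [ Σₙ₌₀^1 aⁿ/n! + a^2/(2!(1-ρ)) ]⁻¹
Σ = a^0/0! + a^1/1! = 1.0000 + 1.4898 = 2.4898
a^2/(2!(1-ρ)) = 2.21949/(2 × 0.255102) = 4.3502
P₀ = 1/(2.4898 + 4.3502) = 0.1462
Lq = P₀·a^2·ρ / (2!(1-ρ)²) = 0.14620 × 2.2195 × 0.74490 / (2 × 0.065077) = 1.8571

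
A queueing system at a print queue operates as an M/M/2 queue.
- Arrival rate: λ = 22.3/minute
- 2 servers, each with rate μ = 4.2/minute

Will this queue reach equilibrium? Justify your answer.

Stability requires ρ = λ/(cμ) < 1
ρ = 22.3/(2 × 4.2) = 22.3/8.40 = 2.6548
Since 2.6548 ≥ 1, the system is UNSTABLE.
Need c > λ/μ = 22.3/4.2 = 5.31.
Minimum servers needed: c = 6.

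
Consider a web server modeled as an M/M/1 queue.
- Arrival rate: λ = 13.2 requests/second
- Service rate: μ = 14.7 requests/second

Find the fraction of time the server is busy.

Server utilization: ρ = λ/μ
ρ = 13.2/14.7 = 0.8980
The server is busy 89.80% of the time.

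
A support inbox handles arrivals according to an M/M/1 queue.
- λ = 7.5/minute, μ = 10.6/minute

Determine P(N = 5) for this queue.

ρ = λ/μ = 7.5/10.6 = 0.70755
P(n) = (1-ρ)ρⁿ
P(5) = (1-0.70755) × 0.70755^5
P(5) = 0.29245 × 0.17733
P(5) = 0.05186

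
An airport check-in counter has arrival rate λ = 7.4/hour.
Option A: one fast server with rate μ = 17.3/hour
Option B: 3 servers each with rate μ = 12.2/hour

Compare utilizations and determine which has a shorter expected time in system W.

Option A: single server μ = 17.3 (M/M/1)
  ρ_A = 7.4/17.3 = 0.4277
  W_A = 1/(μ-λ) = 1/(17.3-7.4) = 1/9.90 = 0.1010

Option B: 3 servers μ = 12.2 (M/M/3)
  ρ_B = λ/(cμ) = 7.4/(3×12.2) = 0.2022
  Offered load a = λ/μ = cρ = 7.4/12.2 = 0.6066
  P₀ = [ Σₙ₌₀^2 aⁿ/n! + a^3/(3!(1-ρ)) ]⁻¹
  Σ = a^0/0! + a^1/1! + a^2/2! = 1.0000 + 0.60656 + 0.18396 = 1.7905
  a^3/(3!(1-ρ)) = 0.22316/(6 × 0.79781) = 0.04662
  P₀ = 1/(1.7905 + 0.04662) = 0.5443
  Lq = P₀·a^3·ρ / (3!(1-ρ)²) = 0.54433 × 0.22316 × 0.20219 / (6 × 0.63651) = 0.006431
  Wq_B = Lq/λ = 0.0064309/7.4 = 0.0008690
  W_B = Wq_B + 1/μ = 0.0008690 + 0.08197 = 0.08284

Since W_B = 0.08284 < W_A = 0.1010, Option B (multiple servers) has the shorter time in system.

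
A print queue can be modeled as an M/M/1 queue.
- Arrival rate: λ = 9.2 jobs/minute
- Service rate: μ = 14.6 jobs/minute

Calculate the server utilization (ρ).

Server utilization: ρ = λ/μ
ρ = 9.2/14.6 = 0.6301
The server is busy 63.01% of the time.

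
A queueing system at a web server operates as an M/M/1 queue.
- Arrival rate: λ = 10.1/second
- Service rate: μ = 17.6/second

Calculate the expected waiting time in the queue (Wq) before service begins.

First, compute utilization: ρ = λ/μ = 10.1/17.6 = 0.5739
For M/M/1: Wq = λ/(μ(μ-λ))
Wq = 10.1/(17.6 × (17.6-10.1))
Wq = 10.1/(17.6 × 7.50)
Wq = 0.07652 seconds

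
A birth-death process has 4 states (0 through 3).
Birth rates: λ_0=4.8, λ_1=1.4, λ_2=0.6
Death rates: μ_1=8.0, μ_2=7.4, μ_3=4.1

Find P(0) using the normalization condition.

Ratios P(n)/P(0) = (λ₀···λₙ₋₁)/(μ₁···μₙ):
P(1)/P(0) = (4.8)/(8.0) = 0.6000
P(2)/P(0) = (4.8×1.4)/(8.0×7.4) = 0.1135
P(3)/P(0) = (4.8×1.4×0.6)/(8.0×7.4×4.1) = 0.01661

Normalization: ∑ P(n) = 1
P(0) × (1.0000 + 0.6000 + 0.1135 + 0.01661) = 1
P(0) × 1.7301 = 1
P(0) = 1/1.7301 = 0.5780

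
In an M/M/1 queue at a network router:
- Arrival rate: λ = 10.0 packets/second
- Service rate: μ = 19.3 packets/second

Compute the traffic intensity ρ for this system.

Server utilization: ρ = λ/μ
ρ = 10.0/19.3 = 0.5181
The server is busy 51.81% of the time.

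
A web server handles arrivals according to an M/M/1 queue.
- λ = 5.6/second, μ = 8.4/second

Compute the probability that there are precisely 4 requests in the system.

ρ = λ/μ = 5.6/8.4 = 0.66667
P(n) = (1-ρ)ρⁿ
P(4) = (1-0.66667) × 0.66667^4
P(4) = 0.33333 × 0.19753
P(4) = 0.06584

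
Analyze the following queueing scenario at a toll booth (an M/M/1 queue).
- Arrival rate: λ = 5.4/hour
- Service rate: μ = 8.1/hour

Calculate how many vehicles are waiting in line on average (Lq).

ρ = λ/μ = 5.4/8.1 = 0.6667
For M/M/1: Lq = λ²/(μ(μ-λ))
Lq = 29.16/(8.1 × 2.70)
Lq = 1.3333 vehicles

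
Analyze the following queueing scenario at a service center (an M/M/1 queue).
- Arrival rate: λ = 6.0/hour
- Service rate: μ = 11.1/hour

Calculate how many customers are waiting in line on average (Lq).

ρ = λ/μ = 6.0/11.1 = 0.5405
For M/M/1: Lq = λ²/(μ(μ-λ))
Lq = 36.00/(11.1 × 5.10)
Lq = 0.6359 customers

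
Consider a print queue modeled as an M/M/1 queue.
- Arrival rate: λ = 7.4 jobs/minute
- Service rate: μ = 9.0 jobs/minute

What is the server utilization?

Server utilization: ρ = λ/μ
ρ = 7.4/9.0 = 0.8222
The server is busy 82.22% of the time.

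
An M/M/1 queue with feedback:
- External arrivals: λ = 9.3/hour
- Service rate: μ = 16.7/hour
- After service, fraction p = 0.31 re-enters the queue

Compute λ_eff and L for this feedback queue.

Effective arrival rate: λ_eff = λ/(1-p) = 9.3/(1-0.31) = 9.3/0.69 = 13.4783
ρ = λ_eff/μ = 13.4783/16.7 = 0.80708
L = ρ/(1-ρ) = 0.80708/(1-0.80708) = 4.1835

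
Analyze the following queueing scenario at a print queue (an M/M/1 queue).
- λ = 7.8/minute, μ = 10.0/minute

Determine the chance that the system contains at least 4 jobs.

ρ = λ/μ = 7.8/10.0 = 0.7800
P(N ≥ n) = ρⁿ
P(N ≥ 4) = 0.7800^4
P(N ≥ 4) = 0.3702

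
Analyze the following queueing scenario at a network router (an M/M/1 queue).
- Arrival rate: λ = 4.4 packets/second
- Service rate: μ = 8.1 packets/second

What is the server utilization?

Server utilization: ρ = λ/μ
ρ = 4.4/8.1 = 0.5432
The server is busy 54.32% of the time.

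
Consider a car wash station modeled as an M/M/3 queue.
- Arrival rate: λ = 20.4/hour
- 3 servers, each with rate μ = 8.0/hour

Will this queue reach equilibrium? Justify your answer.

Stability requires ρ = λ/(cμ) < 1
ρ = 20.4/(3 × 8.0) = 20.4/24.00 = 0.8500
Since 0.8500 < 1, the system is STABLE.
The servers are busy 85.00% of the time.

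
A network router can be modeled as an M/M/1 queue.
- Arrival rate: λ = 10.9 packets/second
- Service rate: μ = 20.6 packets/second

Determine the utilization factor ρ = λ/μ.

Server utilization: ρ = λ/μ
ρ = 10.9/20.6 = 0.5291
The server is busy 52.91% of the time.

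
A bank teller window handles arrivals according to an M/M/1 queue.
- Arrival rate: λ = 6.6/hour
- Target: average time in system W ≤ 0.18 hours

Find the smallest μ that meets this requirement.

For M/M/1: W = 1/(μ-λ)
Need W ≤ 0.18, so 1/(μ-λ) ≤ 0.18
μ - λ ≥ 1/0.18 = 5.5556
μ ≥ 6.6 + 5.5556 = 12.1556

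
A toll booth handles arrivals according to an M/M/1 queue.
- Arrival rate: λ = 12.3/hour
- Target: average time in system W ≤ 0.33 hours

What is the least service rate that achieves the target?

For M/M/1: W = 1/(μ-λ)
Need W ≤ 0.33, so 1/(μ-λ) ≤ 0.33
μ - λ ≥ 1/0.33 = 3.0303
μ ≥ 12.3 + 3.0303 = 15.3303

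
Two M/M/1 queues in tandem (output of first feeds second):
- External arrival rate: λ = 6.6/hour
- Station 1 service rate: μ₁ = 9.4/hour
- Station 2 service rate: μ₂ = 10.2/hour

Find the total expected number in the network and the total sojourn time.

By Jackson's theorem, each station behaves as independent M/M/1.
Station 1: ρ₁ = 6.6/9.4 = 0.7021, L₁ = ρ₁/(1-ρ₁) = λ/(μ₁-λ) = 6.6/2.80 = 2.35714
Station 2: ρ₂ = 6.6/10.2 = 0.6471, L₂ = ρ₂/(1-ρ₂) = λ/(μ₂-λ) = 6.6/3.60 = 1.83333
Total: L = L₁ + L₂ = 2.35714 + 1.83333 = 4.1905
W = L/λ = 4.1905/6.6 = 0.6349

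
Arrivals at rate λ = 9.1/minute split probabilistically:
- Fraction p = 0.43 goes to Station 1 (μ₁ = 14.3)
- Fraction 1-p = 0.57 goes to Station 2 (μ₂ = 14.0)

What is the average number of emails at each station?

Effective rates: λ₁ = 9.1×0.43 = 3.913, λ₂ = 9.1×0.57 = 5.187
Station 1: ρ₁ = 3.913/14.3 = 0.2736, L₁ = ρ₁/(1-ρ₁) = 0.2736/(1-0.2736) = 0.3767
Station 2: ρ₂ = 5.187/14.0 = 0.3705, L₂ = ρ₂/(1-ρ₂) = 0.3705/(1-0.3705) = 0.5886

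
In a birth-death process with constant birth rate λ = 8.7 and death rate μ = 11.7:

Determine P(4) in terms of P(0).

For constant rates: P(n)/P(0) = (λ/μ)^n
P(4)/P(0) = (8.7/11.7)^4 = 0.7436^4 = 0.3057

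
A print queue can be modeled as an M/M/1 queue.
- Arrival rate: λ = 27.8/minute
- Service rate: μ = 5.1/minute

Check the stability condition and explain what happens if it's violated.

Stability requires ρ = λ/(cμ) < 1
ρ = 27.8/(1 × 5.1) = 27.8/5.10 = 5.4510
Since 5.4510 ≥ 1, the system is UNSTABLE.
Queue grows without bound. Need μ > λ = 27.8.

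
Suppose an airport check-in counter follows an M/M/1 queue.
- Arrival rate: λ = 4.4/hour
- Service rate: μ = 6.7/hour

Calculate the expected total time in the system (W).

First, compute utilization: ρ = λ/μ = 4.4/6.7 = 0.6567
For M/M/1: W = 1/(μ-λ)
W = 1/(6.7-4.4) = 1/2.30
W = 0.4348 hours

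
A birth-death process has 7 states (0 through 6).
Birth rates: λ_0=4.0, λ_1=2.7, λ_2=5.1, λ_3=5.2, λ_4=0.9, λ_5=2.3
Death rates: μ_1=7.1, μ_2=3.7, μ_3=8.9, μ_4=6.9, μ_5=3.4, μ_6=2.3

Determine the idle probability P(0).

Ratios P(n)/P(0) = (λ₀···λₙ₋₁)/(μ₁···μₙ):
P(1)/P(0) = (4.0)/(7.1) = 0.5634
P(2)/P(0) = (4.0×2.7)/(7.1×3.7) = 0.4111
P(3)/P(0) = (4.0×2.7×5.1)/(7.1×3.7×8.9) = 0.2356
P(4)/P(0) = (4.0×2.7×5.1×5.2)/(7.1×3.7×8.9×6.9) = 0.1775
P(5)/P(0) = (4.0×2.7×5.1×5.2×0.9)/(7.1×3.7×8.9×6.9×3.4) = 0.04700
P(6)/P(0) = (4.0×2.7×5.1×5.2×0.9×2.3)/(7.1×3.7×8.9×6.9×3.4×2.3) = 0.04700

Normalization: ∑ P(n) = 1
P(0) × (1.0000 + 0.5634 + 0.4111 + 0.2356 + 0.1775 + 0.04700 + 0.04700) = 1
P(0) × 2.4816 = 1
P(0) = 1/2.4816 = 0.4030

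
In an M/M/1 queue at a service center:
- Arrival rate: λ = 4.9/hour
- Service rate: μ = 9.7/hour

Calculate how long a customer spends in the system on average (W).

First, compute utilization: ρ = λ/μ = 4.9/9.7 = 0.5052
For M/M/1: W = 1/(μ-λ)
W = 1/(9.7-4.9) = 1/4.80
W = 0.2083 hours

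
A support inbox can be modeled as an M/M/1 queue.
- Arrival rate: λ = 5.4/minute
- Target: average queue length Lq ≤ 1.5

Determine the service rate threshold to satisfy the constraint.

For M/M/1: Lq = λ²/(μ(μ-λ))
Need Lq ≤ 1.5, i.e. μ(μ-λ) ≥ λ²/1.5
μ² - 5.4μ - 29.16/1.5 ≥ 0  →  μ² - 5.4μ - 19.4400 ≥ 0
Quadratic formula (positive root): μ = [λ + √(λ² + 4×19.4400)]/2
Discriminant: 29.16 + 4×19.4400 = 106.9200, √106.9200 = 10.3402
μ ≥ (5.4 + 10.3402)/2 = 7.8701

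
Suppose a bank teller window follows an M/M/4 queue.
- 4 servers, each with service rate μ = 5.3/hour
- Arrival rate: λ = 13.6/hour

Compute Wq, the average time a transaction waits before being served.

Traffic intensity: ρ = λ/(cμ) = 13.6/(4×5.3) = 0.6415
Since ρ = 0.6415 < 1, system is stable.
Offered load a = λ/μ = cρ = 13.6/5.3 = 2.5660
P₀ = [ Σₙ₌₀^3 aⁿ/n! + a^4/(4!(1-ρ)) ]⁻¹
Σ = a^0/0! + a^1/1! + a^2/2! + a^3/3! = 1.0000 + 2.5660 + 3.2923 + 2.8160 = 9.6743
a^4/(4!(1-ρ)) = 43.3563/(24 × 0.35849) = 5.0392
P₀ = 1/(9.6743 + 5.0392) = 0.06796
Lq = P₀·a^4·ρ / (4!(1-ρ)²) = 0.06796 × 43.3563 × 0.6415 / (24 × 0.1285) = 0.6129
Wq = Lq/λ = 0.61287/13.6 = 0.04506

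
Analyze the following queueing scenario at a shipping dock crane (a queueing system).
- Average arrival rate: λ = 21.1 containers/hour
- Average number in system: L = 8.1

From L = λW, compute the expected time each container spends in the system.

Little's Law: L = λW, so W = L/λ
W = 8.1/21.1 = 0.3839 hours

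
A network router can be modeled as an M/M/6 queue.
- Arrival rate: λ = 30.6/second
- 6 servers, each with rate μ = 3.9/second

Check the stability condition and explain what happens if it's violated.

Stability requires ρ = λ/(cμ) < 1
ρ = 30.6/(6 × 3.9) = 30.6/23.40 = 1.3077
Since 1.3077 ≥ 1, the system is UNSTABLE.
Need c > λ/μ = 30.6/3.9 = 7.85.
Minimum servers needed: c = 8.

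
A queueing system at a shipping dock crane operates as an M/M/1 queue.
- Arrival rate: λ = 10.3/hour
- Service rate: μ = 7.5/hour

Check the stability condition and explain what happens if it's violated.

Stability requires ρ = λ/(cμ) < 1
ρ = 10.3/(1 × 7.5) = 10.3/7.50 = 1.3733
Since 1.3733 ≥ 1, the system is UNSTABLE.
Queue grows without bound. Need μ > λ = 10.3.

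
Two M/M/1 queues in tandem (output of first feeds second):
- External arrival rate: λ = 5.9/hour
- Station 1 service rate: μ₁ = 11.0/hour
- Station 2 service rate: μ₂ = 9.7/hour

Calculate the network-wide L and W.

By Jackson's theorem, each station behaves as independent M/M/1.
Station 1: ρ₁ = 5.9/11.0 = 0.5364, L₁ = ρ₁/(1-ρ₁) = λ/(μ₁-λ) = 5.9/5.10 = 1.1569
Station 2: ρ₂ = 5.9/9.7 = 0.6082, L₂ = ρ₂/(1-ρ₂) = λ/(μ₂-λ) = 5.9/3.80 = 1.5526
Total: L = L₁ + L₂ = 1.1569 + 1.5526 = 2.7095
W = L/λ = 2.7095/5.9 = 0.4592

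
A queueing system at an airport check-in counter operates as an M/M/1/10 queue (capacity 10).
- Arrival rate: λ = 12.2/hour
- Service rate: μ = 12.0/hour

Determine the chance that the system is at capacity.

ρ = λ/μ = 12.2/12.0 = 1.01667
P₀ = (1-ρ)/(1-ρ^(K+1)) = (1-1.01667)/(1-1.01667^11) = -0.016670/-0.19944 = 0.08358
P_K = P₀×ρ^K = 0.08358 × 1.01667^10 = 0.08358 × 1.1798 = 0.09861
Blocking probability = 9.86%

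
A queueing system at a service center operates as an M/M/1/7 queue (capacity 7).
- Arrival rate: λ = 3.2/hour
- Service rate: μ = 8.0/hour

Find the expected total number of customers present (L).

ρ = λ/μ = 3.2/8.0 = 0.4000
P₀ = (1-ρ)/(1-ρ^(K+1)) = (1-0.4000)/(1-0.4000^8) = 0.6000/0.9993 = 0.6004
P_K = P₀×ρ^K = 0.60039 × 0.4000^7 = 0.60039 × 0.0016384 = 0.0009837
L = ρ[1 - (K+1)ρ^K + Kρ^(K+1)] / [(1-ρ)(1-ρ^(K+1))]
L = 0.4000 × (1 - 8×0.001638 + 7×0.0006554) / ((1 - 0.4000) × (1 - 0.0006554)) = 0.6614 customers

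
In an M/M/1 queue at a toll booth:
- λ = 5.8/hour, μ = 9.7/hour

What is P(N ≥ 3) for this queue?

ρ = λ/μ = 5.8/9.7 = 0.59794
P(N ≥ n) = ρⁿ
P(N ≥ 3) = 0.59794^3
P(N ≥ 3) = 0.2138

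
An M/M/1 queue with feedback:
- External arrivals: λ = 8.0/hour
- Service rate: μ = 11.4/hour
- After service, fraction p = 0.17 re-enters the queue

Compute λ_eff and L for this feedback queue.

Effective arrival rate: λ_eff = λ/(1-p) = 8.0/(1-0.17) = 8.0/0.83 = 9.638554
ρ = λ_eff/μ = 9.638554/11.4 = 0.8454872
L = ρ/(1-ρ) = 0.8454872/(1-0.8454872) = 5.4720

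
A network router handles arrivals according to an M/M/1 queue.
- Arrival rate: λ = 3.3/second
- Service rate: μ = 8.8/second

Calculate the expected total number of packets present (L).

ρ = λ/μ = 3.3/8.8 = 0.3750
For M/M/1: L = λ/(μ-λ)
L = 3.3/(8.8-3.3) = 3.3/5.50
L = 0.6000 packets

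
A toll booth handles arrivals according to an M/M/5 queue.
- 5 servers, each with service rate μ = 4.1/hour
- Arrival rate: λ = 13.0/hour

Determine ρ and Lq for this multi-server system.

Traffic intensity: ρ = λ/(cμ) = 13.0/(5×4.1) = 0.6341
Since ρ = 0.6341 < 1, system is stable.
Offered load a = λ/μ = cρ = 13.0/4.1 = 3.1707
P₀ = [ Σₙ₌₀^4 aⁿ/n! + a^5/(5!(1-ρ)) ]⁻¹
Σ = a^0/0! + a^1/1! + a^2/2! + a^3/3! + a^4/4! = 1.0000 + 3.1707 + 5.0268 + 5.3128 + 4.2114 = 18.7217
a^5/(5!(1-ρ)) = 320.4775/(120 × 0.36585) = 7.2998
P₀ = 1/(18.7217 + 7.2998) = 0.03843
Lq = P₀·a^5·ρ / (5!(1-ρ)²) = 0.0384297 × 320.4775 × 0.634146 / (120 × 0.133849) = 0.4862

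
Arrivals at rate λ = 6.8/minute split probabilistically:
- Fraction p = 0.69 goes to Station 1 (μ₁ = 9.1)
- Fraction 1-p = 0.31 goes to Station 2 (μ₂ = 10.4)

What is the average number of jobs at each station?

Effective rates: λ₁ = 6.8×0.69 = 4.692, λ₂ = 6.8×0.31 = 2.108
Station 1: ρ₁ = 4.692/9.1 = 0.5156, L₁ = ρ₁/(1-ρ₁) = 0.5156/(1-0.5156) = 1.0644
Station 2: ρ₂ = 2.108/10.4 = 0.2027, L₂ = ρ₂/(1-ρ₂) = 0.2027/(1-0.2027) = 0.2542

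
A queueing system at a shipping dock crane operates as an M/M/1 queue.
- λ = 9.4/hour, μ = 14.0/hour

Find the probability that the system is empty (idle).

ρ = λ/μ = 9.4/14.0 = 0.6714
P(0) = 1 - ρ = 1 - 0.6714 = 0.3286
The server is idle 32.86% of the time.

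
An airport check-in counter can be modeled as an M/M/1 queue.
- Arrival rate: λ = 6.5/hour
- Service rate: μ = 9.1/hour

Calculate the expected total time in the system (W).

First, compute utilization: ρ = λ/μ = 6.5/9.1 = 0.7143
For M/M/1: W = 1/(μ-λ)
W = 1/(9.1-6.5) = 1/2.60
W = 0.3846 hours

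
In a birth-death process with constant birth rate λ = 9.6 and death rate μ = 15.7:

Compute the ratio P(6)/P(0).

For constant rates: P(n)/P(0) = (λ/μ)^n
P(6)/P(0) = (9.6/15.7)^6 = 0.611465^6 = 0.05227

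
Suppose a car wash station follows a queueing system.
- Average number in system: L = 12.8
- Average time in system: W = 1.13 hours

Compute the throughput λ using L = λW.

Little's Law: L = λW, so λ = L/W
λ = 12.8/1.13 = 11.3274 cars/hour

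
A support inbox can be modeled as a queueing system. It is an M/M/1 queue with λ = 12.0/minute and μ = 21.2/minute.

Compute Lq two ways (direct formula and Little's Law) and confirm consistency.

Method 1 (direct): Lq = λ²/(μ(μ-λ)) = 144.00/(21.2 × 9.20) = 0.7383

Method 2 (Little's Law):
W = 1/(μ-λ) = 1/9.20 = 0.108696
Wq = W - 1/μ = 0.108696 - 0.0471698 = 0.061526
Lq = λWq = 12.0 × 0.061526 = 0.7383 ✔ (matches Method 1)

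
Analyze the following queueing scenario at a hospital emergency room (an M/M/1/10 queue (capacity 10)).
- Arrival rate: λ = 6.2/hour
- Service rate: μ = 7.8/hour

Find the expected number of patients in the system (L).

ρ = λ/μ = 6.2/7.8 = 0.794872
P₀ = (1-ρ)/(1-ρ^(K+1)) = (1-0.794872)/(1-0.794872^11) = 0.20513/0.91997 = 0.2230
P_K = P₀×ρ^K = 0.22297 × 0.794872^10 = 0.22297 × 0.10069 = 0.02245
L = ρ[1 - (K+1)ρ^K + Kρ^(K+1)] / [(1-ρ)(1-ρ^(K+1))]
L = 0.794872 × (1 - 11×0.1006867 + 10×0.08003302) / ((1 - 0.794872) × (1 - 0.08003302)) = 2.9181 patients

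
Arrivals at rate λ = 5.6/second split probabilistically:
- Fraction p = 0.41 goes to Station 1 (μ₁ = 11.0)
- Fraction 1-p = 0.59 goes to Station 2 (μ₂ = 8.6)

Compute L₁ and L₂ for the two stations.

Effective rates: λ₁ = 5.6×0.41 = 2.296, λ₂ = 5.6×0.59 = 3.304
Station 1: ρ₁ = 2.296/11.0 = 0.20873, L₁ = ρ₁/(1-ρ₁) = 0.20873/(1-0.20873) = 0.2638
Station 2: ρ₂ = 3.304/8.6 = 0.3842, L₂ = ρ₂/(1-ρ₂) = 0.3842/(1-0.3842) = 0.6239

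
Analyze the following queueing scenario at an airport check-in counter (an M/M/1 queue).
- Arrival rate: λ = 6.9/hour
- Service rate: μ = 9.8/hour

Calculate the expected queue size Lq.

ρ = λ/μ = 6.9/9.8 = 0.7041
For M/M/1: Lq = λ²/(μ(μ-λ))
Lq = 47.61/(9.8 × 2.90)
Lq = 1.6752 passengers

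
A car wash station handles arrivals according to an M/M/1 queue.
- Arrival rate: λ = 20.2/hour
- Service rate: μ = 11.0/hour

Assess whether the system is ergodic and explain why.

Stability requires ρ = λ/(cμ) < 1
ρ = 20.2/(1 × 11.0) = 20.2/11.00 = 1.8364
Since 1.8364 ≥ 1, the system is UNSTABLE.
Queue grows without bound. Need μ > λ = 20.2.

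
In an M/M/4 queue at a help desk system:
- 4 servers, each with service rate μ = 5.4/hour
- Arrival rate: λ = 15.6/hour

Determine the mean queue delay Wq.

Traffic intensity: ρ = λ/(cμ) = 15.6/(4×5.4) = 0.7222
Since ρ = 0.7222 < 1, system is stable.
Offered load a = λ/μ = cρ = 15.6/5.4 = 2.8889
P₀ = [ Σₙ₌₀^3 aⁿ/n! + a^4/(4!(1-ρ)) ]⁻¹
Σ = a^0/0! + a^1/1! + a^2/2! + a^3/3! = 1.0000 + 2.8889 + 4.1728 + 4.0183 = 12.0800
a^4/(4!(1-ρ)) = 69.6504/(24 × 0.277778) = 10.4476
P₀ = 1/(12.0800 + 10.4476) = 0.04439
Lq = P₀·a^4·ρ / (4!(1-ρ)²) = 0.04439 × 69.6504 × 0.7222 / (24 × 0.07716) = 1.2058
Wq = Lq/λ = 1.2058/15.6 = 0.07729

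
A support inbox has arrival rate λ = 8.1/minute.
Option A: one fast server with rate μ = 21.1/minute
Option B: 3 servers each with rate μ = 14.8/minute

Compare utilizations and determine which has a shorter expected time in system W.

Option A: single server μ = 21.1 (M/M/1)
  ρ_A = 8.1/21.1 = 0.3839
  W_A = 1/(μ-λ) = 1/(21.1-8.1) = 1/13.00 = 0.07692

Option B: 3 servers μ = 14.8 (M/M/3)
  ρ_B = λ/(cμ) = 8.1/(3×14.8) = 0.1824
  Offered load a = λ/μ = cρ = 8.1/14.8 = 0.5473
  P₀ = [ Σₙ₌₀^2 aⁿ/n! + a^3/(3!(1-ρ)) ]⁻¹
  Σ = a^0/0! + a^1/1! + a^2/2! = 1.0000 + 0.5473 + 0.1498 = 1.6971
  a^3/(3!(1-ρ)) = 0.16393/(6 × 0.81757) = 0.03342
  P₀ = 1/(1.6971 + 0.03342) = 0.5779
  Lq = P₀·a^3·ρ / (3!(1-ρ)²) = 0.57787 × 0.16393 × 0.18243 / (6 × 0.66842) = 0.004309
  Wq_B = Lq/λ = 0.004309/8.1 = 0.0005320
  W_B = Wq_B + 1/μ = 0.0005320 + 0.06757 = 0.06810

Since W_B = 0.06810 < W_A = 0.07692, Option B (multiple servers) has the shorter time in system.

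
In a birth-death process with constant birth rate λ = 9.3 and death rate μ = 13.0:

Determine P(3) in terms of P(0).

For constant rates: P(n)/P(0) = (λ/μ)^n
P(3)/P(0) = (9.3/13.0)^3 = 0.7154^3 = 0.3661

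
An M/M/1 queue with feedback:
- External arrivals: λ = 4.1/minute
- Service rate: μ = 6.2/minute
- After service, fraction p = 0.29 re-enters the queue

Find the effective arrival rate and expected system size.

Effective arrival rate: λ_eff = λ/(1-p) = 4.1/(1-0.29) = 4.1/0.71 = 5.77465
ρ = λ_eff/μ = 5.77465/6.2 = 0.931395
L = ρ/(1-ρ) = 0.931395/(1-0.931395) = 13.5762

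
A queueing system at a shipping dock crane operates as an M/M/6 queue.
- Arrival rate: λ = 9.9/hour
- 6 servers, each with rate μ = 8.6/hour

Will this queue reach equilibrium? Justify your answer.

Stability requires ρ = λ/(cμ) < 1
ρ = 9.9/(6 × 8.6) = 9.9/51.60 = 0.1919
Since 0.1919 < 1, the system is STABLE.
The servers are busy 19.19% of the time.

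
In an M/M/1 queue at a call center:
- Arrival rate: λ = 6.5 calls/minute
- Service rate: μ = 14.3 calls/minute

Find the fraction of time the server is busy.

Server utilization: ρ = λ/μ
ρ = 6.5/14.3 = 0.4545
The server is busy 45.45% of the time.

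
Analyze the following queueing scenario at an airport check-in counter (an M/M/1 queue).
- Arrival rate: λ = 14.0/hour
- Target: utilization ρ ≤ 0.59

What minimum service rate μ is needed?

ρ = λ/μ, so μ = λ/ρ
μ ≥ 14.0/0.59 = 23.7288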